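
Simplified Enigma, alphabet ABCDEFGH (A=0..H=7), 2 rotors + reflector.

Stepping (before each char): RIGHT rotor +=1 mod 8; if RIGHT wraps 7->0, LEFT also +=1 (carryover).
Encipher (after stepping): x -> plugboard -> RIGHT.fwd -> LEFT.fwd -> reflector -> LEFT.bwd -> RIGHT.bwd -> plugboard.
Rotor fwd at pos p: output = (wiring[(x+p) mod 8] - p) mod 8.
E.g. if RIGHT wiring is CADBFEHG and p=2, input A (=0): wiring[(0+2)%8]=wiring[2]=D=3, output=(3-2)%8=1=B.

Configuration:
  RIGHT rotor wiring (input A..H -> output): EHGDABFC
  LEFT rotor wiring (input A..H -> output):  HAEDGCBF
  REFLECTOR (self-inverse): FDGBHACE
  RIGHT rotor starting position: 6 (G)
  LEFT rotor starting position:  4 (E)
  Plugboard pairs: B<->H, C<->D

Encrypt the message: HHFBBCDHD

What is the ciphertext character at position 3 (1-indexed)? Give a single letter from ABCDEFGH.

Char 1 ('H'): step: R->7, L=4; H->plug->B->R->F->L->E->refl->H->L'->H->R'->D->plug->C
Char 2 ('H'): step: R->0, L->5 (L advanced); H->plug->B->R->H->L->B->refl->D->L'->E->R'->A->plug->A
Char 3 ('F'): step: R->1, L=5; F->plug->F->R->E->L->D->refl->B->L'->H->R'->D->plug->C

C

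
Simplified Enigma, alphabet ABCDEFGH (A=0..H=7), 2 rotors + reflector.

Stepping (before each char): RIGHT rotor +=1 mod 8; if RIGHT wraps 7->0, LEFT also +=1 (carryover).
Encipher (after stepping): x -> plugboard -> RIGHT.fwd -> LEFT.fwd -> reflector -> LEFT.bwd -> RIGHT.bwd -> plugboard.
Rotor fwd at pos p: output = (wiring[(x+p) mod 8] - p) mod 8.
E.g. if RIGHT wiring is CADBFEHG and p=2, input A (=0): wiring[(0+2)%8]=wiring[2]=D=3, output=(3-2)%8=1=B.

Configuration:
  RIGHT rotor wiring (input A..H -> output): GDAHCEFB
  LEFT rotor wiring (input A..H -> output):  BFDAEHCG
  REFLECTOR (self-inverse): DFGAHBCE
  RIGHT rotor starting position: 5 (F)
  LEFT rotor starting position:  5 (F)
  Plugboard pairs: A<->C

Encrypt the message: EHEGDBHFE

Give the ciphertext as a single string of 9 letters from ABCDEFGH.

Char 1 ('E'): step: R->6, L=5; E->plug->E->R->C->L->B->refl->F->L'->B->R'->F->plug->F
Char 2 ('H'): step: R->7, L=5; H->plug->H->R->G->L->D->refl->A->L'->E->R'->C->plug->A
Char 3 ('E'): step: R->0, L->6 (L advanced); E->plug->E->R->C->L->D->refl->A->L'->B->R'->H->plug->H
Char 4 ('G'): step: R->1, L=6; G->plug->G->R->A->L->E->refl->H->L'->D->R'->E->plug->E
Char 5 ('D'): step: R->2, L=6; D->plug->D->R->C->L->D->refl->A->L'->B->R'->H->plug->H
Char 6 ('B'): step: R->3, L=6; B->plug->B->R->H->L->B->refl->F->L'->E->R'->A->plug->C
Char 7 ('H'): step: R->4, L=6; H->plug->H->R->D->L->H->refl->E->L'->A->R'->B->plug->B
Char 8 ('F'): step: R->5, L=6; F->plug->F->R->D->L->H->refl->E->L'->A->R'->B->plug->B
Char 9 ('E'): step: R->6, L=6; E->plug->E->R->C->L->D->refl->A->L'->B->R'->F->plug->F

Answer: FAHEHCBBF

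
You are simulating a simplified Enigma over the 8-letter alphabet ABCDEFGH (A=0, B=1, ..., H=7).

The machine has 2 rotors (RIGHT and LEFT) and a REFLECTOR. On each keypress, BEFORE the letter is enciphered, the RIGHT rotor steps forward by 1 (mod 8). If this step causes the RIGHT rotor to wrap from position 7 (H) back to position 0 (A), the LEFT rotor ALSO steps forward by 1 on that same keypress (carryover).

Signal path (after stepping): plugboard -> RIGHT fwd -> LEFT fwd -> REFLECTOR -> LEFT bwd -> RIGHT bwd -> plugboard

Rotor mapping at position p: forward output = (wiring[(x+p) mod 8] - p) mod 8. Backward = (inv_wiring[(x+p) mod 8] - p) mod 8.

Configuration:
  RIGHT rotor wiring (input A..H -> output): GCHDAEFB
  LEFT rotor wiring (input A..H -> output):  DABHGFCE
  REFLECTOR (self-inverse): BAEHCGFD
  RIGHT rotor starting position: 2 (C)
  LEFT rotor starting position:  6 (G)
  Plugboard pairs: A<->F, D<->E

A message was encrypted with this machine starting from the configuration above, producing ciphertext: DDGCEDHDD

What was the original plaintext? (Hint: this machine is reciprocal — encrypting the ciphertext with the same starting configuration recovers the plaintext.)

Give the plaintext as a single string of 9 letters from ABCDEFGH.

Char 1 ('D'): step: R->3, L=6; D->plug->E->R->G->L->A->refl->B->L'->F->R'->B->plug->B
Char 2 ('D'): step: R->4, L=6; D->plug->E->R->C->L->F->refl->G->L'->B->R'->C->plug->C
Char 3 ('G'): step: R->5, L=6; G->plug->G->R->G->L->A->refl->B->L'->F->R'->E->plug->D
Char 4 ('C'): step: R->6, L=6; C->plug->C->R->A->L->E->refl->C->L'->D->R'->B->plug->B
Char 5 ('E'): step: R->7, L=6; E->plug->D->R->A->L->E->refl->C->L'->D->R'->C->plug->C
Char 6 ('D'): step: R->0, L->7 (L advanced); D->plug->E->R->A->L->F->refl->G->L'->G->R'->A->plug->F
Char 7 ('H'): step: R->1, L=7; H->plug->H->R->F->L->H->refl->D->L'->H->R'->D->plug->E
Char 8 ('D'): step: R->2, L=7; D->plug->E->R->D->L->C->refl->E->L'->B->R'->B->plug->B
Char 9 ('D'): step: R->3, L=7; D->plug->E->R->G->L->G->refl->F->L'->A->R'->A->plug->F

Answer: BCDBCFEBF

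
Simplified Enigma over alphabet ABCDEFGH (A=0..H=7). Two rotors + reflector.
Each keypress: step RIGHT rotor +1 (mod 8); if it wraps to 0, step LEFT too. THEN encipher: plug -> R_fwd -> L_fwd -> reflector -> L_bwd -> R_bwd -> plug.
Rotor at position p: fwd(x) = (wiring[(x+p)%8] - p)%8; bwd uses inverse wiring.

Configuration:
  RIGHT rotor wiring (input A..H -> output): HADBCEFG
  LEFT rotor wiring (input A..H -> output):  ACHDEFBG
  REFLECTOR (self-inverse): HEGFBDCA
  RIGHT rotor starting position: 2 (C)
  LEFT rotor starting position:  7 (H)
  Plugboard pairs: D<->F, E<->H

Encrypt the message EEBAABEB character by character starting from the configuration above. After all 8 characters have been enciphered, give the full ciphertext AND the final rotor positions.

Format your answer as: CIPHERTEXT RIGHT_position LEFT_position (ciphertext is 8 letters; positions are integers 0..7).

Char 1 ('E'): step: R->3, L=7; E->plug->H->R->A->L->H->refl->A->L'->D->R'->E->plug->H
Char 2 ('E'): step: R->4, L=7; E->plug->H->R->F->L->F->refl->D->L'->C->R'->D->plug->F
Char 3 ('B'): step: R->5, L=7; B->plug->B->R->A->L->H->refl->A->L'->D->R'->E->plug->H
Char 4 ('A'): step: R->6, L=7; A->plug->A->R->H->L->C->refl->G->L'->G->R'->H->plug->E
Char 5 ('A'): step: R->7, L=7; A->plug->A->R->H->L->C->refl->G->L'->G->R'->H->plug->E
Char 6 ('B'): step: R->0, L->0 (L advanced); B->plug->B->R->A->L->A->refl->H->L'->C->R'->E->plug->H
Char 7 ('E'): step: R->1, L=0; E->plug->H->R->G->L->B->refl->E->L'->E->R'->F->plug->D
Char 8 ('B'): step: R->2, L=0; B->plug->B->R->H->L->G->refl->C->L'->B->R'->A->plug->A
Final: ciphertext=HFHEEHDA, RIGHT=2, LEFT=0

Answer: HFHEEHDA 2 0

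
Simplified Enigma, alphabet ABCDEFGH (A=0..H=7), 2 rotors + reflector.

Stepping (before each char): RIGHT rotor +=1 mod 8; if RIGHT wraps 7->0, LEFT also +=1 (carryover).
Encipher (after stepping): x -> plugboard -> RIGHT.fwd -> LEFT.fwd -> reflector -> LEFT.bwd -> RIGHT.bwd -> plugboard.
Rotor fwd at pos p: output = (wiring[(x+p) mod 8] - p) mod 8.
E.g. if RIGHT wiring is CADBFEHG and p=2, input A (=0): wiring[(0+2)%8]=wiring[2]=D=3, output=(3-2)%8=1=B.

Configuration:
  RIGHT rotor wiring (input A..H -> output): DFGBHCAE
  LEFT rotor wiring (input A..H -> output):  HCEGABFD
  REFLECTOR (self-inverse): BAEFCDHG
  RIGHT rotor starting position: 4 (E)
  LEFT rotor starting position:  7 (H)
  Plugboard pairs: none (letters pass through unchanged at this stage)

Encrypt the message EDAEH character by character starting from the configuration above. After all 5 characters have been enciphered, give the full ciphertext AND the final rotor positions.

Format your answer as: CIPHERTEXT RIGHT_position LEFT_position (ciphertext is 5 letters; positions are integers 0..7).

Answer: DHHCE 1 0

Derivation:
Char 1 ('E'): step: R->5, L=7; E->plug->E->R->A->L->E->refl->C->L'->G->R'->D->plug->D
Char 2 ('D'): step: R->6, L=7; D->plug->D->R->H->L->G->refl->H->L'->E->R'->H->plug->H
Char 3 ('A'): step: R->7, L=7; A->plug->A->R->F->L->B->refl->A->L'->B->R'->H->plug->H
Char 4 ('E'): step: R->0, L->0 (L advanced); E->plug->E->R->H->L->D->refl->F->L'->G->R'->C->plug->C
Char 5 ('H'): step: R->1, L=0; H->plug->H->R->C->L->E->refl->C->L'->B->R'->E->plug->E
Final: ciphertext=DHHCE, RIGHT=1, LEFT=0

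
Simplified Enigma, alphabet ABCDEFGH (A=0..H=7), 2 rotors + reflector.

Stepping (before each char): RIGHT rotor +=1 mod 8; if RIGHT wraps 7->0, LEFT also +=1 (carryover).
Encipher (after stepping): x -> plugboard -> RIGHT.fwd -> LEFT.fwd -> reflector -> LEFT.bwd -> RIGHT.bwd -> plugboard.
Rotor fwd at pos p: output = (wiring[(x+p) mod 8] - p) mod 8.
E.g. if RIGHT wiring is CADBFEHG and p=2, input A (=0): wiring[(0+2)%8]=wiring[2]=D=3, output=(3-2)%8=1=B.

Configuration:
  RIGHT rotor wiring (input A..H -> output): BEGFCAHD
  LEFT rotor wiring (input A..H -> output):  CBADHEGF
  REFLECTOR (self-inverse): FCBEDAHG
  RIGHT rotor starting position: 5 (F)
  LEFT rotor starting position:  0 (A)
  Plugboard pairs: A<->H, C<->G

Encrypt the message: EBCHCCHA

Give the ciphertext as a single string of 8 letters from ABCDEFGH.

Answer: HDEDAABC

Derivation:
Char 1 ('E'): step: R->6, L=0; E->plug->E->R->A->L->C->refl->B->L'->B->R'->A->plug->H
Char 2 ('B'): step: R->7, L=0; B->plug->B->R->C->L->A->refl->F->L'->H->R'->D->plug->D
Char 3 ('C'): step: R->0, L->1 (L advanced); C->plug->G->R->H->L->B->refl->C->L'->C->R'->E->plug->E
Char 4 ('H'): step: R->1, L=1; H->plug->A->R->D->L->G->refl->H->L'->B->R'->D->plug->D
Char 5 ('C'): step: R->2, L=1; C->plug->G->R->H->L->B->refl->C->L'->C->R'->H->plug->A
Char 6 ('C'): step: R->3, L=1; C->plug->G->R->B->L->H->refl->G->L'->D->R'->H->plug->A
Char 7 ('H'): step: R->4, L=1; H->plug->A->R->G->L->E->refl->D->L'->E->R'->B->plug->B
Char 8 ('A'): step: R->5, L=1; A->plug->H->R->F->L->F->refl->A->L'->A->R'->G->plug->C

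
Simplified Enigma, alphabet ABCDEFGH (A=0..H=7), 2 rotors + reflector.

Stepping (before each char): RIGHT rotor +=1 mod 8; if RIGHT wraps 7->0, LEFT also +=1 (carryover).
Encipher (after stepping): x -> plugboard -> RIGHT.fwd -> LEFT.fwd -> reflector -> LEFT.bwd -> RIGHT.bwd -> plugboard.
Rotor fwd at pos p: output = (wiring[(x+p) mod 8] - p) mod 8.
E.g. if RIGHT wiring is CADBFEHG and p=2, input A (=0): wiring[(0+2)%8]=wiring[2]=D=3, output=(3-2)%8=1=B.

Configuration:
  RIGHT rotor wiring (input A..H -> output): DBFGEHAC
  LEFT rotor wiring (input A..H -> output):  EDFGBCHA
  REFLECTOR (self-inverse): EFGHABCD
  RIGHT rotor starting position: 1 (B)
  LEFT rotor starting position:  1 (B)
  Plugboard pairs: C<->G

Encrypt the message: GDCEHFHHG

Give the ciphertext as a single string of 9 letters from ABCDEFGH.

Char 1 ('G'): step: R->2, L=1; G->plug->C->R->C->L->F->refl->B->L'->E->R'->B->plug->B
Char 2 ('D'): step: R->3, L=1; D->plug->D->R->F->L->G->refl->C->L'->A->R'->F->plug->F
Char 3 ('C'): step: R->4, L=1; C->plug->G->R->B->L->E->refl->A->L'->D->R'->B->plug->B
Char 4 ('E'): step: R->5, L=1; E->plug->E->R->E->L->B->refl->F->L'->C->R'->A->plug->A
Char 5 ('H'): step: R->6, L=1; H->plug->H->R->B->L->E->refl->A->L'->D->R'->D->plug->D
Char 6 ('F'): step: R->7, L=1; F->plug->F->R->F->L->G->refl->C->L'->A->R'->G->plug->C
Char 7 ('H'): step: R->0, L->2 (L advanced); H->plug->H->R->C->L->H->refl->D->L'->A->R'->G->plug->C
Char 8 ('H'): step: R->1, L=2; H->plug->H->R->C->L->H->refl->D->L'->A->R'->A->plug->A
Char 9 ('G'): step: R->2, L=2; G->plug->C->R->C->L->H->refl->D->L'->A->R'->F->plug->F

Answer: BFBADCCAF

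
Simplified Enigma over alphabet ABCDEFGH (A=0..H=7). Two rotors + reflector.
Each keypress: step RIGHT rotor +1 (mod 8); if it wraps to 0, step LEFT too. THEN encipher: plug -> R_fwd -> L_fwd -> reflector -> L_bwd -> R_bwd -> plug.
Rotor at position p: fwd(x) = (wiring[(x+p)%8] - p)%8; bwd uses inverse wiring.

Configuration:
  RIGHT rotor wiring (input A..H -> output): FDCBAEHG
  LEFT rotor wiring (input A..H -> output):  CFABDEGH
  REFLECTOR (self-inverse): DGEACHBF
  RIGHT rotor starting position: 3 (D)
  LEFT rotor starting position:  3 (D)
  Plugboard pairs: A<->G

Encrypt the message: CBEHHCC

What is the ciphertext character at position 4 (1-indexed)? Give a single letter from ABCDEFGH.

Char 1 ('C'): step: R->4, L=3; C->plug->C->R->D->L->D->refl->A->L'->B->R'->E->plug->E
Char 2 ('B'): step: R->5, L=3; B->plug->B->R->C->L->B->refl->G->L'->A->R'->D->plug->D
Char 3 ('E'): step: R->6, L=3; E->plug->E->R->E->L->E->refl->C->L'->G->R'->H->plug->H
Char 4 ('H'): step: R->7, L=3; H->plug->H->R->A->L->G->refl->B->L'->C->R'->E->plug->E

E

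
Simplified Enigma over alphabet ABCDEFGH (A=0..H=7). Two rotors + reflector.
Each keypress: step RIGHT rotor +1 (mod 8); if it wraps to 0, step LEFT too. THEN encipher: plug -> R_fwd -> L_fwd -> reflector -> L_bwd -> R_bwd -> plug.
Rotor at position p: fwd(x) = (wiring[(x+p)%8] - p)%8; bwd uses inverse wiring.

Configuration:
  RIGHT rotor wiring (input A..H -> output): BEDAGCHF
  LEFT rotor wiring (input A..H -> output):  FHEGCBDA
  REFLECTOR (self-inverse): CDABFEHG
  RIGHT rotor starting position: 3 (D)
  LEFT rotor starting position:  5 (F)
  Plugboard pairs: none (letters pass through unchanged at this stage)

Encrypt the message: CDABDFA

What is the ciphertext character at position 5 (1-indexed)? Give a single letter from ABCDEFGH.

Char 1 ('C'): step: R->4, L=5; C->plug->C->R->D->L->A->refl->C->L'->E->R'->H->plug->H
Char 2 ('D'): step: R->5, L=5; D->plug->D->R->E->L->C->refl->A->L'->D->R'->G->plug->G
Char 3 ('A'): step: R->6, L=5; A->plug->A->R->B->L->G->refl->H->L'->F->R'->E->plug->E
Char 4 ('B'): step: R->7, L=5; B->plug->B->R->C->L->D->refl->B->L'->G->R'->A->plug->A
Char 5 ('D'): step: R->0, L->6 (L advanced); D->plug->D->R->A->L->F->refl->E->L'->G->R'->E->plug->E

E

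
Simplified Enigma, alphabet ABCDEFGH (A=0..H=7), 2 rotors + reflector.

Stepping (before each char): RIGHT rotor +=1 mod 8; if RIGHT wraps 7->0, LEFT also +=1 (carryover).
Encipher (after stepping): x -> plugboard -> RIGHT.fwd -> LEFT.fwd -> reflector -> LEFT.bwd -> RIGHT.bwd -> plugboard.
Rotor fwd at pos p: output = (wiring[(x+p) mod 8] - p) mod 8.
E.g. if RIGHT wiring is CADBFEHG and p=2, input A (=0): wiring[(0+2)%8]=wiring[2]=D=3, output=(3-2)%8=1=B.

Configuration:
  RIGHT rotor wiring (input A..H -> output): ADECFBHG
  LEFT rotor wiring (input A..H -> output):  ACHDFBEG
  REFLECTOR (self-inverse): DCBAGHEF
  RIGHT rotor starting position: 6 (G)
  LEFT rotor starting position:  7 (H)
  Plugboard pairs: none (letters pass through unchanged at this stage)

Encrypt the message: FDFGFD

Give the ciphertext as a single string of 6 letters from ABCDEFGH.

Answer: BCHDHE

Derivation:
Char 1 ('F'): step: R->7, L=7; F->plug->F->R->G->L->C->refl->B->L'->B->R'->B->plug->B
Char 2 ('D'): step: R->0, L->0 (L advanced); D->plug->D->R->C->L->H->refl->F->L'->E->R'->C->plug->C
Char 3 ('F'): step: R->1, L=0; F->plug->F->R->G->L->E->refl->G->L'->H->R'->H->plug->H
Char 4 ('G'): step: R->2, L=0; G->plug->G->R->G->L->E->refl->G->L'->H->R'->D->plug->D
Char 5 ('F'): step: R->3, L=0; F->plug->F->R->F->L->B->refl->C->L'->B->R'->H->plug->H
Char 6 ('D'): step: R->4, L=0; D->plug->D->R->C->L->H->refl->F->L'->E->R'->E->plug->E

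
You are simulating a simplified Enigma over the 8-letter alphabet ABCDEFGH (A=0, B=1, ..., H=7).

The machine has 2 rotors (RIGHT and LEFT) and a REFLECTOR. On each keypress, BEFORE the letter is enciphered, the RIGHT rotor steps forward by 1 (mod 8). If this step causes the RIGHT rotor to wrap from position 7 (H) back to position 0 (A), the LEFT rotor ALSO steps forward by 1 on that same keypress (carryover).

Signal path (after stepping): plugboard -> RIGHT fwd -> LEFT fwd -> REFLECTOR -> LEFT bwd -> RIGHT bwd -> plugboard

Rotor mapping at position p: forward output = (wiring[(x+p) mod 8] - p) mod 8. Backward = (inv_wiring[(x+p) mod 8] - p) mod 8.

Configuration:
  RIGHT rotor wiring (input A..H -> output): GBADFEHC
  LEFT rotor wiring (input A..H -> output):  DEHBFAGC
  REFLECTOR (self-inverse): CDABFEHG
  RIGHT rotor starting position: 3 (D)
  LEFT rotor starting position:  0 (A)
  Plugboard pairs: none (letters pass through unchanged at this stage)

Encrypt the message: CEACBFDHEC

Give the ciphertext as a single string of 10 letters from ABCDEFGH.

Char 1 ('C'): step: R->4, L=0; C->plug->C->R->D->L->B->refl->D->L'->A->R'->B->plug->B
Char 2 ('E'): step: R->5, L=0; E->plug->E->R->E->L->F->refl->E->L'->B->R'->D->plug->D
Char 3 ('A'): step: R->6, L=0; A->plug->A->R->B->L->E->refl->F->L'->E->R'->B->plug->B
Char 4 ('C'): step: R->7, L=0; C->plug->C->R->C->L->H->refl->G->L'->G->R'->F->plug->F
Char 5 ('B'): step: R->0, L->1 (L advanced); B->plug->B->R->B->L->G->refl->H->L'->E->R'->F->plug->F
Char 6 ('F'): step: R->1, L=1; F->plug->F->R->G->L->B->refl->D->L'->A->R'->A->plug->A
Char 7 ('D'): step: R->2, L=1; D->plug->D->R->C->L->A->refl->C->L'->H->R'->H->plug->H
Char 8 ('H'): step: R->3, L=1; H->plug->H->R->F->L->F->refl->E->L'->D->R'->F->plug->F
Char 9 ('E'): step: R->4, L=1; E->plug->E->R->C->L->A->refl->C->L'->H->R'->H->plug->H
Char 10 ('C'): step: R->5, L=1; C->plug->C->R->F->L->F->refl->E->L'->D->R'->F->plug->F

Answer: BDBFFAHFHF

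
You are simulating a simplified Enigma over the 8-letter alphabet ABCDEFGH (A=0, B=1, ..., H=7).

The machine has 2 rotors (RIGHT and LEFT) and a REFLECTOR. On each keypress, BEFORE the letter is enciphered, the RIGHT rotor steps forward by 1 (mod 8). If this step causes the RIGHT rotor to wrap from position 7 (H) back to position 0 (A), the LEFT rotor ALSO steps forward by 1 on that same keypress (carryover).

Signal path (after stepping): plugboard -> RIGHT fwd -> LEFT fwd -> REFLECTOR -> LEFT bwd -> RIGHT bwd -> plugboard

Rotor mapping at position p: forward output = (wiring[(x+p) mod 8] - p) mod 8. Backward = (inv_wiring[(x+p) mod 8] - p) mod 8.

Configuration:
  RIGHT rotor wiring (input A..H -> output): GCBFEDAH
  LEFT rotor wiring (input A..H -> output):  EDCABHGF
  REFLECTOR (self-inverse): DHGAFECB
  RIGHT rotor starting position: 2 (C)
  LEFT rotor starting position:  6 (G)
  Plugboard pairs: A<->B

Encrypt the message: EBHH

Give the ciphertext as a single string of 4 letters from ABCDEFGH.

Char 1 ('E'): step: R->3, L=6; E->plug->E->R->E->L->E->refl->F->L'->D->R'->F->plug->F
Char 2 ('B'): step: R->4, L=6; B->plug->A->R->A->L->A->refl->D->L'->G->R'->F->plug->F
Char 3 ('H'): step: R->5, L=6; H->plug->H->R->H->L->B->refl->H->L'->B->R'->D->plug->D
Char 4 ('H'): step: R->6, L=6; H->plug->H->R->F->L->C->refl->G->L'->C->R'->A->plug->B

Answer: FFDB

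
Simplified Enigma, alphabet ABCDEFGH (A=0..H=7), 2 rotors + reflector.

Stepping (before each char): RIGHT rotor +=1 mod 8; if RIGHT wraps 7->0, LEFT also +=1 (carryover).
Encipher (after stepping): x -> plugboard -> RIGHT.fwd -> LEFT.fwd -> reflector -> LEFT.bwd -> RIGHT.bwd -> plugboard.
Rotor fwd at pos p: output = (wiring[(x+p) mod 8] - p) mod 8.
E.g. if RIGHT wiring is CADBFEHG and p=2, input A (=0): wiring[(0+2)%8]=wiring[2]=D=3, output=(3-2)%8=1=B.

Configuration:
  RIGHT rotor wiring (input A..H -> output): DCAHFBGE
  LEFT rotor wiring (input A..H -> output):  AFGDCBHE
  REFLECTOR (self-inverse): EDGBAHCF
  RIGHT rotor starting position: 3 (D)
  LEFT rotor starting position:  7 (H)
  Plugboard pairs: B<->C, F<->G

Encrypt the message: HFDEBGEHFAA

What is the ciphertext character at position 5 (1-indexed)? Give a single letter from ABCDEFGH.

Char 1 ('H'): step: R->4, L=7; H->plug->H->R->D->L->H->refl->F->L'->A->R'->D->plug->D
Char 2 ('F'): step: R->5, L=7; F->plug->G->R->C->L->G->refl->C->L'->G->R'->D->plug->D
Char 3 ('D'): step: R->6, L=7; D->plug->D->R->E->L->E->refl->A->L'->H->R'->G->plug->F
Char 4 ('E'): step: R->7, L=7; E->plug->E->R->A->L->F->refl->H->L'->D->R'->C->plug->B
Char 5 ('B'): step: R->0, L->0 (L advanced); B->plug->C->R->A->L->A->refl->E->L'->H->R'->D->plug->D

D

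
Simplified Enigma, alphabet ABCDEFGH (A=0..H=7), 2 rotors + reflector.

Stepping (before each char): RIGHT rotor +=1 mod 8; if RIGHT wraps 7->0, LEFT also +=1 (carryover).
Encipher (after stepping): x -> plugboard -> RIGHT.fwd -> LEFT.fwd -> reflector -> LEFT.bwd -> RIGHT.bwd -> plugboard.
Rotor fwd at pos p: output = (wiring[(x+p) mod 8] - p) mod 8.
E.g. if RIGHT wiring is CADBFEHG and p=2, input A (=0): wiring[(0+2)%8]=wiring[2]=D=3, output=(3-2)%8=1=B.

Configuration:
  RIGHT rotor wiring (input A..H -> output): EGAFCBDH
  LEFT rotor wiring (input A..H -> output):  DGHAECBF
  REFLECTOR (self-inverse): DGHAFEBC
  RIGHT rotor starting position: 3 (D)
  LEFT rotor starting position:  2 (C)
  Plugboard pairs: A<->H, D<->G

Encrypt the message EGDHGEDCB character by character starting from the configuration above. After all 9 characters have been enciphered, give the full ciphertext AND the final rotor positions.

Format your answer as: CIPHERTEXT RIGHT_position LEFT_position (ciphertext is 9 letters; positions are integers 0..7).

Answer: CDECBBAAH 4 3

Derivation:
Char 1 ('E'): step: R->4, L=2; E->plug->E->R->A->L->F->refl->E->L'->H->R'->C->plug->C
Char 2 ('G'): step: R->5, L=2; G->plug->D->R->H->L->E->refl->F->L'->A->R'->G->plug->D
Char 3 ('D'): step: R->6, L=2; D->plug->G->R->E->L->H->refl->C->L'->C->R'->E->plug->E
Char 4 ('H'): step: R->7, L=2; H->plug->A->R->A->L->F->refl->E->L'->H->R'->C->plug->C
Char 5 ('G'): step: R->0, L->3 (L advanced); G->plug->D->R->F->L->A->refl->D->L'->G->R'->B->plug->B
Char 6 ('E'): step: R->1, L=3; E->plug->E->R->A->L->F->refl->E->L'->H->R'->B->plug->B
Char 7 ('D'): step: R->2, L=3; D->plug->G->R->C->L->H->refl->C->L'->E->R'->H->plug->A
Char 8 ('C'): step: R->3, L=3; C->plug->C->R->G->L->D->refl->A->L'->F->R'->H->plug->A
Char 9 ('B'): step: R->4, L=3; B->plug->B->R->F->L->A->refl->D->L'->G->R'->A->plug->H
Final: ciphertext=CDECBBAAH, RIGHT=4, LEFT=3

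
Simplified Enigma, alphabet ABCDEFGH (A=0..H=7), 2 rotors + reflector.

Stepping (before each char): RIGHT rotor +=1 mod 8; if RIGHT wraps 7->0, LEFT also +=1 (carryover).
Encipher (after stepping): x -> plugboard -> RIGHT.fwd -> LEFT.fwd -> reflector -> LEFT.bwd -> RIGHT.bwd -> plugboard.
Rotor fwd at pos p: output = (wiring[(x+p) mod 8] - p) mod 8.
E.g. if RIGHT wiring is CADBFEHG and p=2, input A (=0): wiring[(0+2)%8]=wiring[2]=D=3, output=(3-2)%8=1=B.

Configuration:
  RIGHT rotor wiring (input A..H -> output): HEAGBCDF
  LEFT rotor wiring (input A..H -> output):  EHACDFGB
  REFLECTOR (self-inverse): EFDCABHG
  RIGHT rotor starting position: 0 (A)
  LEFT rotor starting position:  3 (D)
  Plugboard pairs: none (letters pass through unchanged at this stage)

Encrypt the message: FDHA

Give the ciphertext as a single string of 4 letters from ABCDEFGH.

Char 1 ('F'): step: R->1, L=3; F->plug->F->R->C->L->C->refl->D->L'->D->R'->A->plug->A
Char 2 ('D'): step: R->2, L=3; D->plug->D->R->A->L->H->refl->G->L'->E->R'->B->plug->B
Char 3 ('H'): step: R->3, L=3; H->plug->H->R->F->L->B->refl->F->L'->H->R'->C->plug->C
Char 4 ('A'): step: R->4, L=3; A->plug->A->R->F->L->B->refl->F->L'->H->R'->C->plug->C

Answer: ABCC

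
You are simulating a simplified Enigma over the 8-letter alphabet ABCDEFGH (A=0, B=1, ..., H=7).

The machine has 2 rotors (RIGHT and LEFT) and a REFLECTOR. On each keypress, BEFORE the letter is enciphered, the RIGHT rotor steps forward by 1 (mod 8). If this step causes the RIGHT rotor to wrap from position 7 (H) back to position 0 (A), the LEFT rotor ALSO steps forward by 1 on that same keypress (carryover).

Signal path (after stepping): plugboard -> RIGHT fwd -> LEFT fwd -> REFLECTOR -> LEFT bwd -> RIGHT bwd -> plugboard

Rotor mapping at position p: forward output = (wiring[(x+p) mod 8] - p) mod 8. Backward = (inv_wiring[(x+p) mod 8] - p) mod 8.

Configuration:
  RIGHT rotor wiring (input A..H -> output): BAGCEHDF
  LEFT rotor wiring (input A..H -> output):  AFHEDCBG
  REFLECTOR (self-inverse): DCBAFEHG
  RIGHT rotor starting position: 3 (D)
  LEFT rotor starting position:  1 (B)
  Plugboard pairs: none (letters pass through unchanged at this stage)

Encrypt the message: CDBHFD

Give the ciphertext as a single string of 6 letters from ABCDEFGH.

Char 1 ('C'): step: R->4, L=1; C->plug->C->R->H->L->H->refl->G->L'->B->R'->D->plug->D
Char 2 ('D'): step: R->5, L=1; D->plug->D->R->E->L->B->refl->C->L'->D->R'->E->plug->E
Char 3 ('B'): step: R->6, L=1; B->plug->B->R->H->L->H->refl->G->L'->B->R'->H->plug->H
Char 4 ('H'): step: R->7, L=1; H->plug->H->R->E->L->B->refl->C->L'->D->R'->E->plug->E
Char 5 ('F'): step: R->0, L->2 (L advanced); F->plug->F->R->H->L->D->refl->A->L'->D->R'->G->plug->G
Char 6 ('D'): step: R->1, L=2; D->plug->D->R->D->L->A->refl->D->L'->H->R'->A->plug->A

Answer: DEHEGA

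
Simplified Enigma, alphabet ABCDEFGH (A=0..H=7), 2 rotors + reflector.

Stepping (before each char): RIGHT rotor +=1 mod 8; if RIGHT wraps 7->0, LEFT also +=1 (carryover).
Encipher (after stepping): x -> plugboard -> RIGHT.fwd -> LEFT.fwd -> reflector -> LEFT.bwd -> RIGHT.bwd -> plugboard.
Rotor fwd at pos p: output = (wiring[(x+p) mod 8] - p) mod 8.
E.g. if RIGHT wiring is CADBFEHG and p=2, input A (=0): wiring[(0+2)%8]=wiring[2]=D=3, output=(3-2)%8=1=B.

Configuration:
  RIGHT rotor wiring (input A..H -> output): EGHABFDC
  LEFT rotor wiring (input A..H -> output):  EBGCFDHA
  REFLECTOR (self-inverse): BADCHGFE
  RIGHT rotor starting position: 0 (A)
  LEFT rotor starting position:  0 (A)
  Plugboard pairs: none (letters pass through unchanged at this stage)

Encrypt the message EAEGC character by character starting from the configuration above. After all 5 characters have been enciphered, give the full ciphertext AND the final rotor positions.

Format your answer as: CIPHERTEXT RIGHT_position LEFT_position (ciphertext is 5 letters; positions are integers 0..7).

Char 1 ('E'): step: R->1, L=0; E->plug->E->R->E->L->F->refl->G->L'->C->R'->F->plug->F
Char 2 ('A'): step: R->2, L=0; A->plug->A->R->F->L->D->refl->C->L'->D->R'->D->plug->D
Char 3 ('E'): step: R->3, L=0; E->plug->E->R->H->L->A->refl->B->L'->B->R'->F->plug->F
Char 4 ('G'): step: R->4, L=0; G->plug->G->R->D->L->C->refl->D->L'->F->R'->A->plug->A
Char 5 ('C'): step: R->5, L=0; C->plug->C->R->F->L->D->refl->C->L'->D->R'->G->plug->G
Final: ciphertext=FDFAG, RIGHT=5, LEFT=0

Answer: FDFAG 5 0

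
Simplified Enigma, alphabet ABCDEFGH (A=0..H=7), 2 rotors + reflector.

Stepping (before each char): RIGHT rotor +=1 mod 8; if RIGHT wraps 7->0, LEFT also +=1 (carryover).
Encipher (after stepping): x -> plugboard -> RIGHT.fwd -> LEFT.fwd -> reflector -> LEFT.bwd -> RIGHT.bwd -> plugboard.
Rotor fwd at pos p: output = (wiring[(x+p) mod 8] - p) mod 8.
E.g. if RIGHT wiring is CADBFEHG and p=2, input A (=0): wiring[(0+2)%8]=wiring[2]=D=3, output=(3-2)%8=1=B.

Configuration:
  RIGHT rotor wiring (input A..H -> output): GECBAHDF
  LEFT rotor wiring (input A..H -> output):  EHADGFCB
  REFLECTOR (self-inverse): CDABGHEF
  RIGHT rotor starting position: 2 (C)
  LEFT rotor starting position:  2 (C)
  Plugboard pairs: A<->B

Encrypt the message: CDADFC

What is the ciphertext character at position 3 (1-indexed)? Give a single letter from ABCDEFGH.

Char 1 ('C'): step: R->3, L=2; C->plug->C->R->E->L->A->refl->C->L'->G->R'->A->plug->B
Char 2 ('D'): step: R->4, L=2; D->plug->D->R->B->L->B->refl->D->L'->D->R'->B->plug->A
Char 3 ('A'): step: R->5, L=2; A->plug->B->R->G->L->C->refl->A->L'->E->R'->G->plug->G

G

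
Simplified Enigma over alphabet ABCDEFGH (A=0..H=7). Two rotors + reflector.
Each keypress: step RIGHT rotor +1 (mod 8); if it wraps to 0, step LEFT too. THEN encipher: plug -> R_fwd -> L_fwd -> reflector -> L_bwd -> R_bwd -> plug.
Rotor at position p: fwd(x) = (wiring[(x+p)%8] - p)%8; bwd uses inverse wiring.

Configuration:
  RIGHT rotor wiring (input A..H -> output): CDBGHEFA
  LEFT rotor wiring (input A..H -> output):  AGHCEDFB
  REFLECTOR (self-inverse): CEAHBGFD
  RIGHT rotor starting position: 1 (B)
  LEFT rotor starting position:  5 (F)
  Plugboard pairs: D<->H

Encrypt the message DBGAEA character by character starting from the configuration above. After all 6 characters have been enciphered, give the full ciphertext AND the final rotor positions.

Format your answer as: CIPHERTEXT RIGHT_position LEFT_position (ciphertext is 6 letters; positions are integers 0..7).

Char 1 ('D'): step: R->2, L=5; D->plug->H->R->B->L->A->refl->C->L'->F->R'->C->plug->C
Char 2 ('B'): step: R->3, L=5; B->plug->B->R->E->L->B->refl->E->L'->C->R'->D->plug->H
Char 3 ('G'): step: R->4, L=5; G->plug->G->R->F->L->C->refl->A->L'->B->R'->C->plug->C
Char 4 ('A'): step: R->5, L=5; A->plug->A->R->H->L->H->refl->D->L'->D->R'->C->plug->C
Char 5 ('E'): step: R->6, L=5; E->plug->E->R->D->L->D->refl->H->L'->H->R'->A->plug->A
Char 6 ('A'): step: R->7, L=5; A->plug->A->R->B->L->A->refl->C->L'->F->R'->G->plug->G
Final: ciphertext=CHCCAG, RIGHT=7, LEFT=5

Answer: CHCCAG 7 5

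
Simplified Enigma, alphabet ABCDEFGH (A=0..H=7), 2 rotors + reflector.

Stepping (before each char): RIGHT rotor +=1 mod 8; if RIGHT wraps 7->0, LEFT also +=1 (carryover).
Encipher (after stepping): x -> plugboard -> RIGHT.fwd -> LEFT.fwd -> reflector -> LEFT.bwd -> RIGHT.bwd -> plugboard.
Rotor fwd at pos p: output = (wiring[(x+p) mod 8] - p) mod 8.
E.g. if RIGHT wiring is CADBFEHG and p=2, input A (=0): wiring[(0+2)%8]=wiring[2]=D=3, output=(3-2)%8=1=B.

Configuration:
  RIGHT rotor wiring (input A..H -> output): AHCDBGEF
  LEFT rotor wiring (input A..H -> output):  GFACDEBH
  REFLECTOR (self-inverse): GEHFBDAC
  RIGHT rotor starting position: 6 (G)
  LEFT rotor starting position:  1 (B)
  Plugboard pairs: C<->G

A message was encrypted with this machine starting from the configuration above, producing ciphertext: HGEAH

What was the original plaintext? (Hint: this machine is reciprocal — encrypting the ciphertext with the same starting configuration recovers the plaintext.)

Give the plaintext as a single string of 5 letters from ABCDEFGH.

Char 1 ('H'): step: R->7, L=1; H->plug->H->R->F->L->A->refl->G->L'->G->R'->A->plug->A
Char 2 ('G'): step: R->0, L->2 (L advanced); G->plug->C->R->C->L->B->refl->E->L'->G->R'->F->plug->F
Char 3 ('E'): step: R->1, L=2; E->plug->E->R->F->L->F->refl->D->L'->H->R'->H->plug->H
Char 4 ('A'): step: R->2, L=2; A->plug->A->R->A->L->G->refl->A->L'->B->R'->B->plug->B
Char 5 ('H'): step: R->3, L=2; H->plug->H->R->H->L->D->refl->F->L'->F->R'->F->plug->F

Answer: AFHBF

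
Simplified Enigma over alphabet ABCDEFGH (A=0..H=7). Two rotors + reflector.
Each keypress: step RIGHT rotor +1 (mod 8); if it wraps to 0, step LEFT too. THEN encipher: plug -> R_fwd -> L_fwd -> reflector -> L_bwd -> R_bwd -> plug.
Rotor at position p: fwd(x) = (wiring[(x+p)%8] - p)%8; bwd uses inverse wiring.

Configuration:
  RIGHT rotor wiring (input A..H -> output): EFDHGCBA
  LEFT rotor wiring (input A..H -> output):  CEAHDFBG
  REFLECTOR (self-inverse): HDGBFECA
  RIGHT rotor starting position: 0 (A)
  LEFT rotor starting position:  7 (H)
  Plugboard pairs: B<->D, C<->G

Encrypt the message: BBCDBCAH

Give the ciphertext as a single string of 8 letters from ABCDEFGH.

Char 1 ('B'): step: R->1, L=7; B->plug->D->R->F->L->E->refl->F->L'->C->R'->B->plug->D
Char 2 ('B'): step: R->2, L=7; B->plug->D->R->A->L->H->refl->A->L'->E->R'->C->plug->G
Char 3 ('C'): step: R->3, L=7; C->plug->G->R->C->L->F->refl->E->L'->F->R'->E->plug->E
Char 4 ('D'): step: R->4, L=7; D->plug->B->R->G->L->G->refl->C->L'->H->R'->G->plug->C
Char 5 ('B'): step: R->5, L=7; B->plug->D->R->H->L->C->refl->G->L'->G->R'->F->plug->F
Char 6 ('C'): step: R->6, L=7; C->plug->G->R->A->L->H->refl->A->L'->E->R'->H->plug->H
Char 7 ('A'): step: R->7, L=7; A->plug->A->R->B->L->D->refl->B->L'->D->R'->G->plug->C
Char 8 ('H'): step: R->0, L->0 (L advanced); H->plug->H->R->A->L->C->refl->G->L'->H->R'->D->plug->B

Answer: DGECFHCB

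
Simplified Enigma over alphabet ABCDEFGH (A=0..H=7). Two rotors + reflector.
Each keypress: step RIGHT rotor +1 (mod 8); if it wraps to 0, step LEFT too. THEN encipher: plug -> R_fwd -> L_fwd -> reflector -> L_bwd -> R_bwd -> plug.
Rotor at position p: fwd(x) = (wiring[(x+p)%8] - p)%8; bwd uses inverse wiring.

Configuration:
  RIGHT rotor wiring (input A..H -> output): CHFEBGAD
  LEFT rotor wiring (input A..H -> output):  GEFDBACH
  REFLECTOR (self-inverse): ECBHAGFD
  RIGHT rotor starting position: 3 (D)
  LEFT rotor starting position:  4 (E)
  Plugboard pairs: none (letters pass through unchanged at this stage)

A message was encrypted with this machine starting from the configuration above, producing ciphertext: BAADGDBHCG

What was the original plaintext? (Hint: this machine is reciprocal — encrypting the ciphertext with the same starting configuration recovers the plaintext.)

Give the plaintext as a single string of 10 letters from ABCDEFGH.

Char 1 ('B'): step: R->4, L=4; B->plug->B->R->C->L->G->refl->F->L'->A->R'->H->plug->H
Char 2 ('A'): step: R->5, L=4; A->plug->A->R->B->L->E->refl->A->L'->F->R'->D->plug->D
Char 3 ('A'): step: R->6, L=4; A->plug->A->R->C->L->G->refl->F->L'->A->R'->H->plug->H
Char 4 ('D'): step: R->7, L=4; D->plug->D->R->G->L->B->refl->C->L'->E->R'->A->plug->A
Char 5 ('G'): step: R->0, L->5 (L advanced); G->plug->G->R->A->L->D->refl->H->L'->E->R'->D->plug->D
Char 6 ('D'): step: R->1, L=5; D->plug->D->R->A->L->D->refl->H->L'->E->R'->B->plug->B
Char 7 ('B'): step: R->2, L=5; B->plug->B->R->C->L->C->refl->B->L'->D->R'->A->plug->A
Char 8 ('H'): step: R->3, L=5; H->plug->H->R->C->L->C->refl->B->L'->D->R'->C->plug->C
Char 9 ('C'): step: R->4, L=5; C->plug->C->R->E->L->H->refl->D->L'->A->R'->H->plug->H
Char 10 ('G'): step: R->5, L=5; G->plug->G->R->H->L->E->refl->A->L'->F->R'->D->plug->D

Answer: HDHADBACHD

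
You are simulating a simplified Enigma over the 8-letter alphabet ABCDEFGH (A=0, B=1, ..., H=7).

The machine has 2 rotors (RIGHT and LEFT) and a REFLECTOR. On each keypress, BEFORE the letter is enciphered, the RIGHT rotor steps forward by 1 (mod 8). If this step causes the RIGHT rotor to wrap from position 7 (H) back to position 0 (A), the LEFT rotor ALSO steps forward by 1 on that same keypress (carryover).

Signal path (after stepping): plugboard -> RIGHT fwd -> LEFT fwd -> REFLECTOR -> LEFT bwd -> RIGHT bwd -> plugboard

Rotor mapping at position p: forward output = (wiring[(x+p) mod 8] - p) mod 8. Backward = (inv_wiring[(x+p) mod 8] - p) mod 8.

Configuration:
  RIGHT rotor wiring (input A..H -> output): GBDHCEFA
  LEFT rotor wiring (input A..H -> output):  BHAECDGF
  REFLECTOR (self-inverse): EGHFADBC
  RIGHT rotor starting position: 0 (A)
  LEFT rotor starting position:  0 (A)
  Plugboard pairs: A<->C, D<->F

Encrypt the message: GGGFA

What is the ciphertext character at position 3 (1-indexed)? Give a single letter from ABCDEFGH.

Char 1 ('G'): step: R->1, L=0; G->plug->G->R->H->L->F->refl->D->L'->F->R'->H->plug->H
Char 2 ('G'): step: R->2, L=0; G->plug->G->R->E->L->C->refl->H->L'->B->R'->A->plug->C
Char 3 ('G'): step: R->3, L=0; G->plug->G->R->G->L->G->refl->B->L'->A->R'->H->plug->H

H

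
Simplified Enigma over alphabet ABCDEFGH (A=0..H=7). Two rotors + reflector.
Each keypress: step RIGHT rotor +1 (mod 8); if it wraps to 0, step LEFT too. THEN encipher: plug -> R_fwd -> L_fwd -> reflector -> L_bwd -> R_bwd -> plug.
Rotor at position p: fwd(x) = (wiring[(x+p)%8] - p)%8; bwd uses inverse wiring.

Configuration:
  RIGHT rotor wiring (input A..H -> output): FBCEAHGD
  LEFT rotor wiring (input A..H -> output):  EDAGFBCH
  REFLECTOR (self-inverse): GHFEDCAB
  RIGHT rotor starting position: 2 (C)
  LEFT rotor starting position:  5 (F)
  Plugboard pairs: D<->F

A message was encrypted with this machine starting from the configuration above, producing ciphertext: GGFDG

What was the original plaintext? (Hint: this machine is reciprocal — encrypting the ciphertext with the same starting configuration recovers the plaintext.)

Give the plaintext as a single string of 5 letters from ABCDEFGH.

Answer: FBDFE

Derivation:
Char 1 ('G'): step: R->3, L=5; G->plug->G->R->G->L->B->refl->H->L'->D->R'->D->plug->F
Char 2 ('G'): step: R->4, L=5; G->plug->G->R->G->L->B->refl->H->L'->D->R'->B->plug->B
Char 3 ('F'): step: R->5, L=5; F->plug->D->R->A->L->E->refl->D->L'->F->R'->F->plug->D
Char 4 ('D'): step: R->6, L=5; D->plug->F->R->G->L->B->refl->H->L'->D->R'->D->plug->F
Char 5 ('G'): step: R->7, L=5; G->plug->G->R->A->L->E->refl->D->L'->F->R'->E->plug->E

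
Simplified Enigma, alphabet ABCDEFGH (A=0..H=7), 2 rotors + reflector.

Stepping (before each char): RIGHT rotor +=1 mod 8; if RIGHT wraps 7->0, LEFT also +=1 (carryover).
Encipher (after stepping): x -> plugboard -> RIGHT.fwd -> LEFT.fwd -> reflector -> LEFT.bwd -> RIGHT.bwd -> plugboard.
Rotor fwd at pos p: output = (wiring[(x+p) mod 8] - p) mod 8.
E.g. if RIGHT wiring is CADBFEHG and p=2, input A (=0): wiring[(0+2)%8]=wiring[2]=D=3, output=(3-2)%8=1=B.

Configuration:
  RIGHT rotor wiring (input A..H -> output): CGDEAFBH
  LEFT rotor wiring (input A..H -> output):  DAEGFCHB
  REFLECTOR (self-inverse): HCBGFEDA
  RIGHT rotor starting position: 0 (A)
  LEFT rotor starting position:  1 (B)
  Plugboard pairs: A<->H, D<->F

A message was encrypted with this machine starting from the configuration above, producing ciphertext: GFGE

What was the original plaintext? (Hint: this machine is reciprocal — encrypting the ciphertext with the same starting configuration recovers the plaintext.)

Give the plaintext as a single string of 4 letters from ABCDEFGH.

Answer: DBCA

Derivation:
Char 1 ('G'): step: R->1, L=1; G->plug->G->R->G->L->A->refl->H->L'->A->R'->F->plug->D
Char 2 ('F'): step: R->2, L=1; F->plug->D->R->D->L->E->refl->F->L'->C->R'->B->plug->B
Char 3 ('G'): step: R->3, L=1; G->plug->G->R->D->L->E->refl->F->L'->C->R'->C->plug->C
Char 4 ('E'): step: R->4, L=1; E->plug->E->R->G->L->A->refl->H->L'->A->R'->H->plug->A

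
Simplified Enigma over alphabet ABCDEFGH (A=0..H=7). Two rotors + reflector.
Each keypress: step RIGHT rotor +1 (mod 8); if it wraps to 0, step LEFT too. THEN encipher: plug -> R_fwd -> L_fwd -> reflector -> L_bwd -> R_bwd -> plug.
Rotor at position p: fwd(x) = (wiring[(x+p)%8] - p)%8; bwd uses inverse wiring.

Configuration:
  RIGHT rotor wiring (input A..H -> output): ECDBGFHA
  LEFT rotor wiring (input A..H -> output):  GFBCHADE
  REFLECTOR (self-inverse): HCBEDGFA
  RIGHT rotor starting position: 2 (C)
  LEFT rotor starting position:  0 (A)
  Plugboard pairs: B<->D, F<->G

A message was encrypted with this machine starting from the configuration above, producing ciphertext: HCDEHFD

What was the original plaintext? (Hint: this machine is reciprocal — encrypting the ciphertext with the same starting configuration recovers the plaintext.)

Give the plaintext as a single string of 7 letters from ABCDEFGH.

Char 1 ('H'): step: R->3, L=0; H->plug->H->R->A->L->G->refl->F->L'->B->R'->F->plug->G
Char 2 ('C'): step: R->4, L=0; C->plug->C->R->D->L->C->refl->B->L'->C->R'->A->plug->A
Char 3 ('D'): step: R->5, L=0; D->plug->B->R->C->L->B->refl->C->L'->D->R'->C->plug->C
Char 4 ('E'): step: R->6, L=0; E->plug->E->R->F->L->A->refl->H->L'->E->R'->D->plug->B
Char 5 ('H'): step: R->7, L=0; H->plug->H->R->A->L->G->refl->F->L'->B->R'->A->plug->A
Char 6 ('F'): step: R->0, L->1 (L advanced); F->plug->G->R->H->L->F->refl->G->L'->D->R'->C->plug->C
Char 7 ('D'): step: R->1, L=1; D->plug->B->R->C->L->B->refl->C->L'->F->R'->D->plug->B

Answer: GACBACB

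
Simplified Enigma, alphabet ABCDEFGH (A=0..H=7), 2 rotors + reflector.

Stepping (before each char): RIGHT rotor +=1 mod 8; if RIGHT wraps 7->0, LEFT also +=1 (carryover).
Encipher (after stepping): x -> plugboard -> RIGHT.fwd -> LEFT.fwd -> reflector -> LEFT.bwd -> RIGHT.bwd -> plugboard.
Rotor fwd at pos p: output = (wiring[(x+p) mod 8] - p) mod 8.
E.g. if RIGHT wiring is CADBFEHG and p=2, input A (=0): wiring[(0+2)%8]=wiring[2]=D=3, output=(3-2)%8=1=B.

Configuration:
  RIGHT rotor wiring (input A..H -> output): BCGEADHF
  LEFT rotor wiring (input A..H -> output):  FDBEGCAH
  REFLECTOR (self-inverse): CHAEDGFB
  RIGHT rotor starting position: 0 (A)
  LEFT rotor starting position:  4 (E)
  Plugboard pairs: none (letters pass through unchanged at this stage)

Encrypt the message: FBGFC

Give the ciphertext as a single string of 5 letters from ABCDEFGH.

Char 1 ('F'): step: R->1, L=4; F->plug->F->R->G->L->F->refl->G->L'->B->R'->A->plug->A
Char 2 ('B'): step: R->2, L=4; B->plug->B->R->C->L->E->refl->D->L'->D->R'->F->plug->F
Char 3 ('G'): step: R->3, L=4; G->plug->G->R->H->L->A->refl->C->L'->A->R'->C->plug->C
Char 4 ('F'): step: R->4, L=4; F->plug->F->R->G->L->F->refl->G->L'->B->R'->D->plug->D
Char 5 ('C'): step: R->5, L=4; C->plug->C->R->A->L->C->refl->A->L'->H->R'->G->plug->G

Answer: AFCDG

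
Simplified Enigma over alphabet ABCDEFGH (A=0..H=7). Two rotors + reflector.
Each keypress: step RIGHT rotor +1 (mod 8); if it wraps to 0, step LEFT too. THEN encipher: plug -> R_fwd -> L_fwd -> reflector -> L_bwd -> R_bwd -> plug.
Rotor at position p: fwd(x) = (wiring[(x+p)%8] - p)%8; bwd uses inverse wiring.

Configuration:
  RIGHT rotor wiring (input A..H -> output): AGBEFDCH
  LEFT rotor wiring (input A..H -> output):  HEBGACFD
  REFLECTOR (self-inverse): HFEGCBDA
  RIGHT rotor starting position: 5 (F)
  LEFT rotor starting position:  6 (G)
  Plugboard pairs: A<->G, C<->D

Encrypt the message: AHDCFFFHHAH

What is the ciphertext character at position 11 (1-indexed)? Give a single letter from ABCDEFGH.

Char 1 ('A'): step: R->6, L=6; A->plug->G->R->H->L->E->refl->C->L'->G->R'->F->plug->F
Char 2 ('H'): step: R->7, L=6; H->plug->H->R->D->L->G->refl->D->L'->E->R'->G->plug->A
Char 3 ('D'): step: R->0, L->7 (L advanced); D->plug->C->R->B->L->A->refl->H->L'->E->R'->D->plug->C
Char 4 ('C'): step: R->1, L=7; C->plug->D->R->E->L->H->refl->A->L'->B->R'->F->plug->F
Char 5 ('F'): step: R->2, L=7; F->plug->F->R->F->L->B->refl->F->L'->C->R'->B->plug->B
Char 6 ('F'): step: R->3, L=7; F->plug->F->R->F->L->B->refl->F->L'->C->R'->B->plug->B
Char 7 ('F'): step: R->4, L=7; F->plug->F->R->C->L->F->refl->B->L'->F->R'->G->plug->A
Char 8 ('H'): step: R->5, L=7; H->plug->H->R->A->L->E->refl->C->L'->D->R'->D->plug->C
Char 9 ('H'): step: R->6, L=7; H->plug->H->R->F->L->B->refl->F->L'->C->R'->C->plug->D
Char 10 ('A'): step: R->7, L=7; A->plug->G->R->E->L->H->refl->A->L'->B->R'->B->plug->B
Char 11 ('H'): step: R->0, L->0 (L advanced); H->plug->H->R->H->L->D->refl->G->L'->D->R'->F->plug->F

F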